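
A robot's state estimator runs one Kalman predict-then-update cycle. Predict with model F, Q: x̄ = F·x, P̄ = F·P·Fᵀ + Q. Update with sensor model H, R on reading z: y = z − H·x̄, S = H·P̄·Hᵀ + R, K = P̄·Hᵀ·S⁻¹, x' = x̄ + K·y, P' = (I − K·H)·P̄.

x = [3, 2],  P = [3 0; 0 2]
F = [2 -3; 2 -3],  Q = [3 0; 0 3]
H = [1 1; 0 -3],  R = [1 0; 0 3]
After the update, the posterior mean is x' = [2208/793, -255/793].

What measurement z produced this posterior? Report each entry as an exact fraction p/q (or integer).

z = [3, 2]

x̄ = F·x = [0, 0]
P̄ = F·P·Fᵀ + Q = [33 30; 30 33]
S = H·P̄·Hᵀ + R = [127 -189; -189 300]
K = P̄·Hᵀ·S⁻¹ = [630/793 159/793; 63/793 -222/793]
x' − x̄ = [2208/793, -255/793] = K·y
y = (KᵀK)⁻¹·Kᵀ·(x' − x̄) = [3, 2]
z = y + H·x̄ = [3, 2] + [0, 0] = [3, 2]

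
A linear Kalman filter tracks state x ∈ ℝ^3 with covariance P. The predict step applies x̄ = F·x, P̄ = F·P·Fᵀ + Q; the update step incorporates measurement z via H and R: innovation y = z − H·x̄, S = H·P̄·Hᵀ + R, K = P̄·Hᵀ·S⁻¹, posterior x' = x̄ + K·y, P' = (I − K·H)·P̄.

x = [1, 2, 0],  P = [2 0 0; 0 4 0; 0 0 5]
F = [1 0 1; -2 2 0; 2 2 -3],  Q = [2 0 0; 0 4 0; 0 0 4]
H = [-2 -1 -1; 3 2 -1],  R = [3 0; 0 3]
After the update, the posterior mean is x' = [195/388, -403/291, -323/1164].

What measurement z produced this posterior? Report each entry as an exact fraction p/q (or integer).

x̄ = F·x = [1, 2, 6]
P̄ = F·P·Fᵀ + Q = [9 -4 -11; -4 28 8; -11 8 73]
S = H·P̄·Hᵀ + R = [96 -6; -6 255]
K = P̄·Hᵀ·S⁻¹ = [-65/2716 159/1358; -577/2037 274/2037; -5195/8148 -1499/4074]
x' − x̄ = [-193/388, -985/291, -7307/1164] = K·y
y = (KᵀK)⁻¹·Kᵀ·(x' − x̄) = [11, -2]
z = y + H·x̄ = [11, -2] + [-10, 1] = [1, -1]

z = [1, -1]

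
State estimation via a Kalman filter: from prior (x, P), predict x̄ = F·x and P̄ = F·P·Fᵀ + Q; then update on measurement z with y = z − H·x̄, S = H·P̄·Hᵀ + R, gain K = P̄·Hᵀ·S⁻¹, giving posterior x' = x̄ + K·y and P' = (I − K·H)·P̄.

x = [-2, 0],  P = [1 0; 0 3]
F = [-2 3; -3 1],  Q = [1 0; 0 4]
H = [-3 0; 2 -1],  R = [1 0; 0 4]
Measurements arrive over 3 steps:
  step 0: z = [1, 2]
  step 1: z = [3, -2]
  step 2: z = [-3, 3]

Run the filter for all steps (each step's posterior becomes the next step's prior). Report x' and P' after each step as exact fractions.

step 0: x' = [-893/3823, -1788/3823], P' = [415/3823 634/3823; 634/3823 11544/3823]
step 1: x' = [-2742121/2755202, 432211/4132803], P' = [293965/2755202 178369/1377601; 178369/1377601 9549754/4132803]
step 2: x' = [15061234059/13890884522, 5635123336/6945442261], P' = [1480447755/13890884522 898698075/6945442261; 898698075/6945442261 16048615306/6945442261]

step 0: x̄ = F·x = [4, 6]
step 0: P̄ = F·P·Fᵀ + Q = [32 15; 15 16]
step 0: y = z − H·x̄ = [13, 0]
step 0: S = H·P̄·Hᵀ + R = [289 -147; -147 88]
step 0: K = P̄·Hᵀ·S⁻¹ = [-1245/3823 49/3823; -1902/3823 -2569/3823]
step 0: x' = x̄ + K·y = [-893/3823, -1788/3823]
step 0: P' = (I − K·H)·P̄ = [415/3823 634/3823; 634/3823 11544/3823]
step 1: x̄ = F·x = [-3578/3823, 891/3823]
step 1: P̄ = F·P·Fᵀ + Q = [101771/3823 30148/3823; 30148/3823 26767/3823]
step 1: y = z − H·x̄ = [735/3823, 401/3823]
step 1: S = H·P̄·Hᵀ + R = [919762/3823 -520182/3823; -520182/3823 328551/3823]
step 1: K = P̄·Hᵀ·S⁻¹ = [-881895/2755202 28899/1377601; -535107/1377601 -2119885/4132803]
step 1: x' = x̄ + K·y = [-2742121/2755202, 432211/4132803]
step 1: P' = (I − K·H)·P̄ = [293965/2755202 178369/1377601; 178369/1377601 9549754/4132803]
step 2: x̄ = F·x = [3174332/1377601, 25543511/8265606]
step 2: P̄ = F·P·Fᵀ + Q = [28474365/1377601 8469590/1377601; 8469590/1377601 53677703/8265606]
step 2: y = z − H·x̄ = [5390193/1377601, 12248345/8265606]
step 2: S = H·P̄·Hᵀ + R = [257646886/1377601 -145437420/1377601; -145437420/1377601 566854727/8265606]
step 2: K = P̄·Hᵀ·S⁻¹ = [-4441343265/13890884522 145437420/6945442261; -2696094225/6945442261 -3562804789/6945442261]
step 2: x' = x̄ + K·y = [15061234059/13890884522, 5635123336/6945442261]
step 2: P' = (I − K·H)·P̄ = [1480447755/13890884522 898698075/6945442261; 898698075/6945442261 16048615306/6945442261]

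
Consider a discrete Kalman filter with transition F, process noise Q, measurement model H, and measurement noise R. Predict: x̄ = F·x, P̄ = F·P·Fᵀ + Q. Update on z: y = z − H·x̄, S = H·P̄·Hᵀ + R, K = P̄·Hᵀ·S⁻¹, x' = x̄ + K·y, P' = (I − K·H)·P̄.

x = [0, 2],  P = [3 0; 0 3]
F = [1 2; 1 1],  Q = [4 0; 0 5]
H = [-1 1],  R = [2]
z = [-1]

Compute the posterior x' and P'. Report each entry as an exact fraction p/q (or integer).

x̄ = F·x = [4, 2]
P̄ = F·P·Fᵀ + Q = [19 9; 9 11]
y = z − H·x̄ = [1]
S = H·P̄·Hᵀ + R = [14]
K = P̄·Hᵀ·S⁻¹ = [-5/7; 1/7]
x' = x̄ + K·y = [23/7, 15/7]
P' = (I − K·H)·P̄ = [83/7 73/7; 73/7 75/7]

x' = [23/7, 15/7]
P' = [83/7 73/7; 73/7 75/7]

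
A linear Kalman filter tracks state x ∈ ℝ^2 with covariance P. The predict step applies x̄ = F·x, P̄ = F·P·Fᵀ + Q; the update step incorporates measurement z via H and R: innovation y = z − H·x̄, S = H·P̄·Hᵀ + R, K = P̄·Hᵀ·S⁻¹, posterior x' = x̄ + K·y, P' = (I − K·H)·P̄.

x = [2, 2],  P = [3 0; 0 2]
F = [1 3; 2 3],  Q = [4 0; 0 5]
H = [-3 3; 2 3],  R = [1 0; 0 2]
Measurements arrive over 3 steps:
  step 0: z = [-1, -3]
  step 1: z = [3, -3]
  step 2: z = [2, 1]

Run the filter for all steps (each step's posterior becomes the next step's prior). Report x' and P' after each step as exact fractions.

step 0: x̄ = F·x = [8, 10]
step 0: P̄ = F·P·Fᵀ + Q = [25 24; 24 35]
step 0: y = z − H·x̄ = [-7, -49]
step 0: S = H·P̄·Hᵀ + R = [109 93; 93 705]
step 0: K = P̄·Hᵀ·S⁻¹ = [-4487/22732 13577/68196; 753/5683 1134/5683]
step 0: x' = x̄ + K·y = [-12739/34098, -4007/5683]
step 0: P' = (I − K·H)·P̄ = [8123/68196 303/5683; 303/5683 554/5683]
step 1: x̄ = F·x = [-84865/34098, -48802/17049]
step 1: P̄ = F·P·Fᵀ + Q = [362555/68196 54401/34098; 54401/34098 119234/17049]
step 1: y = z − H·x̄ = [46837/11366, 180124/17049]
step 1: S = H·P̄·Hᵀ + R = [1888393/22732 149224/5683; 149224/5683 1796165/17049]
step 1: K = P̄·Hᵀ·S⁻¹ = [-107811663/549824351 107340661/549824351; 73068234/549824351 107937557/549824351]
step 1: x' = x̄ + K·y = [-678641260/549824351, -132379503/549824351]
step 1: P' = (I − K·H)·P̄ = [64498597/549824351 28561376/549824351; 28561376/549824351 52917454/549824351]
step 2: x̄ = F·x = [-1075779769/549824351, -1754421029/549824351]
step 2: P̄ = F·P·Fᵀ + Q = [2911421343/549824351 862306664/549824351; 862306664/549824351 3826109741/549824351]
step 2: y = z − H·x̄ = [3135572482/549824351, 7964646976/549824351]
step 2: S = H·P̄·Hᵀ + R = [45666084155/549824351 14379539619/549824351; 14379539619/549824351 57528001711/549824351]
step 2: K = P̄·Hᵀ·S⁻¹ = [-863135532339/4401964742644 859250606943/4401964742644; 20893215999/157213026523 30858706672/157213026523]
step 2: x' = x̄ + K·y = [-544120034083/2200982371322, 64517073673/157213026523]
step 2: P' = (I − K·H)·P̄ = [516327349245/4401964742644 8164839469/157213026523; 8164839469/157213026523 2161320686/22459003789]

step 0: x' = [-12739/34098, -4007/5683], P' = [8123/68196 303/5683; 303/5683 554/5683]
step 1: x' = [-678641260/549824351, -132379503/549824351], P' = [64498597/549824351 28561376/549824351; 28561376/549824351 52917454/549824351]
step 2: x' = [-544120034083/2200982371322, 64517073673/157213026523], P' = [516327349245/4401964742644 8164839469/157213026523; 8164839469/157213026523 2161320686/22459003789]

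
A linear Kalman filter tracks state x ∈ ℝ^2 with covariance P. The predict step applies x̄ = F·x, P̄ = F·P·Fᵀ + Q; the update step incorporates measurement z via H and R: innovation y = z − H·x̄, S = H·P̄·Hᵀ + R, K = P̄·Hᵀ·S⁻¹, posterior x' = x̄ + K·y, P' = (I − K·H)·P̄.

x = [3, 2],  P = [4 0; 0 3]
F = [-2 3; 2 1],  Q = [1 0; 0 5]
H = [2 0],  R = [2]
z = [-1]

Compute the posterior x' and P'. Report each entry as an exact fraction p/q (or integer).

x' = [-44/89, 719/89]
P' = [44/89 -7/89; -7/89 2038/89]

x̄ = F·x = [0, 8]
P̄ = F·P·Fᵀ + Q = [44 -7; -7 24]
y = z − H·x̄ = [-1]
S = H·P̄·Hᵀ + R = [178]
K = P̄·Hᵀ·S⁻¹ = [44/89; -7/89]
x' = x̄ + K·y = [-44/89, 719/89]
P' = (I − K·H)·P̄ = [44/89 -7/89; -7/89 2038/89]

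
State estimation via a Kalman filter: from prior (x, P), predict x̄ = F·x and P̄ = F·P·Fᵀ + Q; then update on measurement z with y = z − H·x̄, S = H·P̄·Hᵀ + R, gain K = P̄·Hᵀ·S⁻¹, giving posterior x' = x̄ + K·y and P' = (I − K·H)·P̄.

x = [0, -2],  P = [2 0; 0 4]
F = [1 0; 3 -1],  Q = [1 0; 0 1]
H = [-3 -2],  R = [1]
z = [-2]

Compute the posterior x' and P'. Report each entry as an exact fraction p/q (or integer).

x̄ = F·x = [0, 2]
P̄ = F·P·Fᵀ + Q = [3 6; 6 23]
y = z − H·x̄ = [2]
S = H·P̄·Hᵀ + R = [192]
K = P̄·Hᵀ·S⁻¹ = [-7/64; -1/3]
x' = x̄ + K·y = [-7/32, 4/3]
P' = (I − K·H)·P̄ = [45/64 -1; -1 5/3]

x' = [-7/32, 4/3]
P' = [45/64 -1; -1 5/3]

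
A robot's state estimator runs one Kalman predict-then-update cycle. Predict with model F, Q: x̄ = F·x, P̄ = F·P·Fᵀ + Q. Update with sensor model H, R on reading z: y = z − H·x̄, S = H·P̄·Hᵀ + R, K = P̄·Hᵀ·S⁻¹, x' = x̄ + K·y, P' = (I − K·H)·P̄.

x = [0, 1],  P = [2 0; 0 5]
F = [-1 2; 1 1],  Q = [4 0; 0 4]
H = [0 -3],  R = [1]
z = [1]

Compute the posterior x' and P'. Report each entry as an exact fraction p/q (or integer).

x' = [26/25, -8/25]
P' = [506/25 2/25; 2/25 11/100]

x̄ = F·x = [2, 1]
P̄ = F·P·Fᵀ + Q = [26 8; 8 11]
y = z − H·x̄ = [4]
S = H·P̄·Hᵀ + R = [100]
K = P̄·Hᵀ·S⁻¹ = [-6/25; -33/100]
x' = x̄ + K·y = [26/25, -8/25]
P' = (I − K·H)·P̄ = [506/25 2/25; 2/25 11/100]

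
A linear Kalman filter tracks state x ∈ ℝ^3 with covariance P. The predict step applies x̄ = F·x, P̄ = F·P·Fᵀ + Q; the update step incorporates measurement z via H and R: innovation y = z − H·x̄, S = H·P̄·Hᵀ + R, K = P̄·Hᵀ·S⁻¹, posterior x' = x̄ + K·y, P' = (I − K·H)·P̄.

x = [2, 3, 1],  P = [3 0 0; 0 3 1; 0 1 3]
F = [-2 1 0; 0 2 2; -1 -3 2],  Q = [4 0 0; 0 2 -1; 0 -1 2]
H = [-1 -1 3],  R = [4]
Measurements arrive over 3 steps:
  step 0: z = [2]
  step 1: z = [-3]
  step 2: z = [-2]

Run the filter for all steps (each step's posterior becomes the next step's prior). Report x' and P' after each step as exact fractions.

step 0: x' = [-1501/421, 884/421, 27/421], P' = [7099/421 1298/421 2759/421; 1298/421 9553/421 3525/421; 2759/421 3525/421 2236/421]
step 1: x' = [8711326/1103501, -332666/1103501, 1679071/1103501], P' = [74981521/1103501 -26962952/1103501 15899203/1103501; -26962952/1103501 16149409/1103501 -3975185/1103501; 15899203/1103501 -3975185/1103501 4305150/1103501]
step 2: x' = [-30926154442/2114211139, 6198961766/2114211139, -9646266382/2114211139], P' = [223918436995/2114211139 -69268712474/2114211139 50467926667/2114211139; -69268712474/2114211139 32551269293/2114211139 -12603056611/2114211139; 50467926667/2114211139 -12603056611/2114211139 13077347504/2114211139]

step 0: x̄ = F·x = [-1, 8, -9]
step 0: P̄ = F·P·Fᵀ + Q = [19 8 -1; 8 34 -9; -1 -9 32]
step 0: y = z − H·x̄ = [36]
step 0: S = H·P̄·Hᵀ + R = [421]
step 0: K = P̄·Hᵀ·S⁻¹ = [-30/421; -69/421; 106/421]
step 0: x' = x̄ + K·y = [-1501/421, 884/421, 27/421]
step 0: P' = (I − K·H)·P̄ = [7099/421 1298/421 2759/421; 1298/421 9553/421 3525/421; 2759/421 3525/421 2236/421]
step 1: x̄ = F·x = [3886/421, 1822/421, -1097/421]
step 1: P̄ = F·P·Fᵀ + Q = [34441/421 9928/421 -11957/421; 9928/421 76198/421 -63959/421; -11957/421 -63959/421 57314/421]
step 1: y = z − H·x̄ = [7736/421]
step 1: S = H·P̄·Hᵀ + R = [1103501/421]
step 1: K = P̄·Hᵀ·S⁻¹ = [-80240/1103501; -278003/1103501; 247858/1103501]
step 1: x' = x̄ + K·y = [8711326/1103501, -332666/1103501, 1679071/1103501]
step 1: P' = (I − K·H)·P̄ = [74981521/1103501 -26962952/1103501 15899203/1103501; -26962952/1103501 16149409/1103501 -3975185/1103501; 15899203/1103501 -3975185/1103501 4305150/1103501]
step 2: x̄ = F·x = [-2536474/157643, 2692810/1103501, -4355186/1103501]
step 2: P̄ = F·P·Fᵀ + Q = [61191615/157643 9800492/157643 -14978161/157643; 9800492/157643 52223758/1103501 -50701487/1103501; -14978161/157643 -50701487/1103501 62081500/1103501]
step 2: y = z − H·x̄ = [-4203952/1103501]
step 2: S = H·P̄·Hᵀ + R = [2114211139/1103501]
step 2: K = P̄·Hᵀ·S⁻¹ = [-811486130/2114211139; -272931663/2114211139; 341793114/2114211139]
step 2: x' = x̄ + K·y = [-30926154442/2114211139, 6198961766/2114211139, -9646266382/2114211139]
step 2: P' = (I − K·H)·P̄ = [223918436995/2114211139 -69268712474/2114211139 50467926667/2114211139; -69268712474/2114211139 32551269293/2114211139 -12603056611/2114211139; 50467926667/2114211139 -12603056611/2114211139 13077347504/2114211139]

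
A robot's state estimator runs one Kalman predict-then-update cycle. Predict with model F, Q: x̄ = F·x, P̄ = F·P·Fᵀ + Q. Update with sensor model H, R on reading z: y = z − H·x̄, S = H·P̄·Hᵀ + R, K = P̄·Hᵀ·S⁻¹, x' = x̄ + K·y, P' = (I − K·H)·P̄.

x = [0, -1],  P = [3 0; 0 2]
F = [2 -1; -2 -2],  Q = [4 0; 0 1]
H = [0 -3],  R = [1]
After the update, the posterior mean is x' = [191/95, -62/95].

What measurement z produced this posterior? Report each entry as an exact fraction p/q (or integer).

x̄ = F·x = [1, 2]
P̄ = F·P·Fᵀ + Q = [18 -8; -8 21]
S = H·P̄·Hᵀ + R = [190]
K = P̄·Hᵀ·S⁻¹ = [12/95; -63/190]
x' − x̄ = [96/95, -252/95] = K·y
y = (KᵀK)⁻¹·Kᵀ·(x' − x̄) = [8]
z = y + H·x̄ = [8] + [-6] = [2]

z = [2]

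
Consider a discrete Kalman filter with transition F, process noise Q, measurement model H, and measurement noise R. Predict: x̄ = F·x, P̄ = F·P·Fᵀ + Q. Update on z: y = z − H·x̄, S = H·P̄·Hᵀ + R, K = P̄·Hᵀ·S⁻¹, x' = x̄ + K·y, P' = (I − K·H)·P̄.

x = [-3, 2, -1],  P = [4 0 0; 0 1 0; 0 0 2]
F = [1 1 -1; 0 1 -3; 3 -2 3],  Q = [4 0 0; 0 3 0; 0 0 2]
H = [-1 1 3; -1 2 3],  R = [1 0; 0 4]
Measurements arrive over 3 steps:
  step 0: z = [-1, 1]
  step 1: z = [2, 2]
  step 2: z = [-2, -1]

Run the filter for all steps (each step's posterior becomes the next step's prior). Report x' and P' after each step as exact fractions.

step 0: x̄ = F·x = [0, 5, -16]
step 0: P̄ = F·P·Fᵀ + Q = [11 7 4; 7 22 -20; 4 -20 60]
step 0: y = z − H·x̄ = [42, 39]
step 0: S = H·P̄·Hᵀ + R = [416 370; 370 351]
step 0: K = P̄·Hᵀ·S⁻¹ = [-1371/4558 820/2279; -7285/9116 3541/4558; 1109/2279 -286/2279]
step 0: x' = x̄ + K·y = [3189/2279, 3952/2279, -1040/2279]
step 0: P' = (I − K·H)·P̄ = [18253/2279 7931/4558 4534/2279; 7931/4558 35613/9116 -2253/2279; 4534/2279 -2253/2279 2632/2279]
step 1: x̄ = F·x = [8181/2279, 7072/2279, -1457/2279]
step 1: P̄ = F·P·Fᵀ + Q = [169093/9116 64699/9116 21757/2279; 64699/9116 211785/9116 -90681/2279; 21757/2279 -90681/2279 289198/2279]
step 1: y = z − H·x̄ = [10038/2279, 2966/2279]
step 1: S = H·P̄·Hᵀ + R = [1993303/2279 3511505/4558; 3511505/4558 6330173/9116]
step 1: K = P̄·Hᵀ·S⁻¹ = [-30876610/63028843 36460399/63028843; -91635473/126057686 43570914/63028843; 24934961/63028843 -1199670/63028843]
step 1: x' = x̄ + K·y = [137710003/63028843, 50483927/63028843, 67970993/63028843]
step 1: P' = (I − K·H)·P̄ = [814377018/63028843 176718206/63028843 202260734/63028843; 176718206/63028843 440202785/126057686 -29733641/63028843; 202260734/63028843 -29733641/63028843 85643112/63028843]
step 2: x̄ = F·x = [120222937/63028843, -153429052/63028843, 516075134/63028843]
step 2: P̄ = F·P·Fᵀ + Q = [2761238241/126057686 331802593/126057686 1774048934/63028843; 331802593/126057686 2716755551/126057686 -2768785550/63028843; 1774048934/63028843 -2768785550/63028843 10983522858/63028843]
step 2: y = z − H·x̄ = [-1400631099/63028843, -1184173204/63028843]
step 2: S = H·P̄·Hᵀ + R = [74064921964/63028843 66888012950/63028843; 66888012950/63028843 122769251853/126057686]
step 2: K = P̄·Hᵀ·S⁻¹ = [-267350452603/574667479111 30120489033/52242498101; -1640796560991/2298669916444 35735784428/52242498101; 457882569195/1149334958222 -858310390/52242498101]
step 2: x' = x̄ + K·y = [812341332964/574667479111, 1324856577151/2298669916444, -409666950559/1149334958222]
step 2: P' = (I − K·H)·P̄ = [7546658147462/574667479111 1592651970055/574667479111 1895551908268/574667479111; 1592651970055/574667479111 7930294620319/2298669916444 -533413883515/1149334958222; 1895551908268/574667479111 -533413883515/1149334958222 797066711541/574667479111]

step 0: x' = [3189/2279, 3952/2279, -1040/2279], P' = [18253/2279 7931/4558 4534/2279; 7931/4558 35613/9116 -2253/2279; 4534/2279 -2253/2279 2632/2279]
step 1: x' = [137710003/63028843, 50483927/63028843, 67970993/63028843], P' = [814377018/63028843 176718206/63028843 202260734/63028843; 176718206/63028843 440202785/126057686 -29733641/63028843; 202260734/63028843 -29733641/63028843 85643112/63028843]
step 2: x' = [812341332964/574667479111, 1324856577151/2298669916444, -409666950559/1149334958222], P' = [7546658147462/574667479111 1592651970055/574667479111 1895551908268/574667479111; 1592651970055/574667479111 7930294620319/2298669916444 -533413883515/1149334958222; 1895551908268/574667479111 -533413883515/1149334958222 797066711541/574667479111]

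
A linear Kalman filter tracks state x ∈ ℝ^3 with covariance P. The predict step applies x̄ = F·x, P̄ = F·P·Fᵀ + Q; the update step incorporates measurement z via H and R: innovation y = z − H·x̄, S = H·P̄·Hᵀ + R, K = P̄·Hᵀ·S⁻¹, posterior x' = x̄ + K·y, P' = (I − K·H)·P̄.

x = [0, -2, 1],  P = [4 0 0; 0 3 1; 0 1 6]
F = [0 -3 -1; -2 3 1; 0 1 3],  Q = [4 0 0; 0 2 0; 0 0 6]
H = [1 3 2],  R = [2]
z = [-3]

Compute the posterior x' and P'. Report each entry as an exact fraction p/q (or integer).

x' = [935/224, -1725/448, 489/224]
P' = [1039/56 -557/112 -111/56; -557/112 2159/224 -1315/112; -111/56 -1315/112 1055/56]

x̄ = F·x = [5, -5, 1]
P̄ = F·P·Fᵀ + Q = [43 -39 -37; -39 57 37; -37 37 69]
y = z − H·x̄ = [5]
S = H·P̄·Hᵀ + R = [896]
K = P̄·Hᵀ·S⁻¹ = [-37/224; 103/448; 53/224]
x' = x̄ + K·y = [935/224, -1725/448, 489/224]
P' = (I − K·H)·P̄ = [1039/56 -557/112 -111/56; -557/112 2159/224 -1315/112; -111/56 -1315/112 1055/56]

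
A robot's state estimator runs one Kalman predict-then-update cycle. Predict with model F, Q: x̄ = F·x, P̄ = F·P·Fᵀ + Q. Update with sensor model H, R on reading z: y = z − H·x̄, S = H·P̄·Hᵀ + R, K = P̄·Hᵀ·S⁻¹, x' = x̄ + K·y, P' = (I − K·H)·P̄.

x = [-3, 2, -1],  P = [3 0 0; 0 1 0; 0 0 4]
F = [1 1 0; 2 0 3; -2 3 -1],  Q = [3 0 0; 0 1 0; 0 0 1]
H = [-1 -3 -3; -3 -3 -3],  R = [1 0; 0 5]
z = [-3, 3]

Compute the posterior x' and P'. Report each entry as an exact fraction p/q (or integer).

x̄ = F·x = [-1, -9, 13]
P̄ = F·P·Fᵀ + Q = [7 6 -3; 6 49 -24; -3 -24 26]
y = z − H·x̄ = [8, 12]
S = H·P̄·Hᵀ + R = [269 300; 300 365]
K = P̄·Hᵀ·S⁻¹ = [632/1637 -654/1637; -333/1637 -717/8185; -399/1637 1707/8185]
x' = x̄ + K·y = [-4429/1637, -95589/8185, 110929/8185]
P' = (I − K·H)·P̄ = [1951/1637 192/1637 -1053/1637; 192/1637 199519/8185 -199284/8185; -1053/1637 -199284/8185 201704/8185]

x' = [-4429/1637, -95589/8185, 110929/8185]
P' = [1951/1637 192/1637 -1053/1637; 192/1637 199519/8185 -199284/8185; -1053/1637 -199284/8185 201704/8185]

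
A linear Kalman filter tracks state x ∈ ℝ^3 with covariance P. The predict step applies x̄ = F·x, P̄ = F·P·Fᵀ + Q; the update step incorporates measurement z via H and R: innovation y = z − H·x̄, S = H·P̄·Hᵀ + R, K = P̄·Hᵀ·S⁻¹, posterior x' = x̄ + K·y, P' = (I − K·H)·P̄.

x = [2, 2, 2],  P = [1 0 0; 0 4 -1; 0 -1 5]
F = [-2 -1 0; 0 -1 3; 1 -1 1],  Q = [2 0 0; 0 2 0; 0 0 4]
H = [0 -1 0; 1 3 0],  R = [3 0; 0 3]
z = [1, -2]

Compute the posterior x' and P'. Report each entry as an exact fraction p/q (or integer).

x̄ = F·x = [-6, 4, 2]
P̄ = F·P·Fᵀ + Q = [10 7 3; 7 57 23; 3 23 16]
y = z − H·x̄ = [5, -8]
S = H·P̄·Hᵀ + R = [60 -178; -178 568]
K = P̄·Hᵀ·S⁻¹ = [771/1198 307/1198; -173/599 267/1198; -62/599 113/1198]
x' = x̄ + K·y = [-5789/1198, 463/599, 436/599]
P' = (I − K·H)·P̄ = [3930/599 -2313/1198 -777/1198; -2313/1198 519/599 186/599; -777/1198 186/599 4090/599]

x' = [-5789/1198, 463/599, 436/599]
P' = [3930/599 -2313/1198 -777/1198; -2313/1198 519/599 186/599; -777/1198 186/599 4090/599]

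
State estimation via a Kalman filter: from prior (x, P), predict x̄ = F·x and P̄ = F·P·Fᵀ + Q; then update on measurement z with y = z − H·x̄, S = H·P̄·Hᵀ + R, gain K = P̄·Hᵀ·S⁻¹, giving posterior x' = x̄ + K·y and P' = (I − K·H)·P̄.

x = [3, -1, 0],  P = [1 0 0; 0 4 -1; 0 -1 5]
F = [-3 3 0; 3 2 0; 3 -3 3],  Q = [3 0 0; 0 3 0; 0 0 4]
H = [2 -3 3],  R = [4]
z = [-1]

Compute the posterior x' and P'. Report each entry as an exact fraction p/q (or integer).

x' = [-6480/503, 3053/503, 7200/503]
P' = [35967/1006 2103/1006 -22023/1006; 2103/1006 14479/1006 12921/1006; -22023/1006 12921/1006 27991/1006]

x̄ = F·x = [-12, 7, 12]
P̄ = F·P·Fᵀ + Q = [48 15 -54; 15 28 -21; -54 -21 112]
y = z − H·x̄ = [8]
S = H·P̄·Hᵀ + R = [1006]
K = P̄·Hᵀ·S⁻¹ = [-111/1006; -117/1006; 291/1006]
x' = x̄ + K·y = [-6480/503, 3053/503, 7200/503]
P' = (I − K·H)·P̄ = [35967/1006 2103/1006 -22023/1006; 2103/1006 14479/1006 12921/1006; -22023/1006 12921/1006 27991/1006]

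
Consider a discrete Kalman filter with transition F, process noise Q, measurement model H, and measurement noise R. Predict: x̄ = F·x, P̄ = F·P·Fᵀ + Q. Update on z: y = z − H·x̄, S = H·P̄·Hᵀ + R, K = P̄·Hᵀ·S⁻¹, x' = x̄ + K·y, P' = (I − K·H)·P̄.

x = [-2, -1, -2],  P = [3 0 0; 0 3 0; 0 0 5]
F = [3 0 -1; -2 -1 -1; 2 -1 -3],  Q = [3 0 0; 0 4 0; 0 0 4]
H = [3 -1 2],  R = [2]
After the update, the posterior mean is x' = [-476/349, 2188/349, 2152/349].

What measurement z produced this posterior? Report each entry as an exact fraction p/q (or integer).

x̄ = F·x = [-4, 7, 3]
P̄ = F·P·Fᵀ + Q = [35 -13 33; -13 24 6; 33 6 64]
S = H·P̄·Hᵀ + R = [1047]
K = P̄·Hᵀ·S⁻¹ = [184/1047; -17/349; 221/1047]
x' − x̄ = [920/349, -255/349, 1105/349] = K·y
y = (KᵀK)⁻¹·Kᵀ·(x' − x̄) = [15]
z = y + H·x̄ = [15] + [-13] = [2]

z = [2]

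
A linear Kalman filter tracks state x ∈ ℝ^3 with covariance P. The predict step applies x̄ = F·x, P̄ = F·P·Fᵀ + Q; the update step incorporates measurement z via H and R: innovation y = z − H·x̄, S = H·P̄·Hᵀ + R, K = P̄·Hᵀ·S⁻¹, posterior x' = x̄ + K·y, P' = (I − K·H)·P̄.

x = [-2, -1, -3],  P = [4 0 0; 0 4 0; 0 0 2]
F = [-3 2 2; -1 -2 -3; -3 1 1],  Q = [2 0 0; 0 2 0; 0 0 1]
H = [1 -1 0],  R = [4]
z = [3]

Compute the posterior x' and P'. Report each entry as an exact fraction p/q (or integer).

x̄ = F·x = [-2, 13, 2]
P̄ = F·P·Fᵀ + Q = [62 -16 48; -16 40 -2; 48 -2 43]
y = z − H·x̄ = [18]
S = H·P̄·Hᵀ + R = [138]
K = P̄·Hᵀ·S⁻¹ = [13/23; -28/69; 25/69]
x' = x̄ + K·y = [188/23, 131/23, 196/23]
P' = (I − K·H)·P̄ = [412/23 360/23 454/23; 360/23 1192/69 1262/69; 454/23 1262/69 1717/69]

x' = [188/23, 131/23, 196/23]
P' = [412/23 360/23 454/23; 360/23 1192/69 1262/69; 454/23 1262/69 1717/69]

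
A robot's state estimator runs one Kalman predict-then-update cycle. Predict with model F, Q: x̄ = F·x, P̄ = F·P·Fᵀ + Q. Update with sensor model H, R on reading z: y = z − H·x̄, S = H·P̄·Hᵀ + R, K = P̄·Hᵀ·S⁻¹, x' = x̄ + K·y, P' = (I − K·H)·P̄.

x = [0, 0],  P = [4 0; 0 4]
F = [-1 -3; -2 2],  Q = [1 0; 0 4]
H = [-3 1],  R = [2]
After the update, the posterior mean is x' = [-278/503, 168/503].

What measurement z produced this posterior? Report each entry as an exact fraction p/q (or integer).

x̄ = F·x = [0, 0]
P̄ = F·P·Fᵀ + Q = [41 -16; -16 36]
S = H·P̄·Hᵀ + R = [503]
K = P̄·Hᵀ·S⁻¹ = [-139/503; 84/503]
x' − x̄ = [-278/503, 168/503] = K·y
y = (KᵀK)⁻¹·Kᵀ·(x' − x̄) = [2]
z = y + H·x̄ = [2] + [0] = [2]

z = [2]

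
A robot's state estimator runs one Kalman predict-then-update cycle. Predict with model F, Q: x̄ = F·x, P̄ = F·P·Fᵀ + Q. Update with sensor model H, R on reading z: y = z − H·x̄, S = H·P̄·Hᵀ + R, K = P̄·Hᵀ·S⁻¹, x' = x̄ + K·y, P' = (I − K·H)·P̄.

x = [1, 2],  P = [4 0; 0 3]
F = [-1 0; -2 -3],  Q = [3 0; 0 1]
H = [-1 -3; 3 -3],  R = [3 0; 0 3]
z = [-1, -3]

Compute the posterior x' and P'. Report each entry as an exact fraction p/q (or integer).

x̄ = F·x = [-1, -8]
P̄ = F·P·Fᵀ + Q = [7 8; 8 44]
y = z − H·x̄ = [-26, -24]
S = H·P̄·Hᵀ + R = [454 327; 327 318]
K = P̄·Hᵀ·S⁻¹ = [-2959/12481 2925/12481; -3068/12481 -1084/12481]
x' = x̄ + K·y = [-821/1783, 848/1783]
P' = (I − K·H)·P̄ = [4413/12481 1488/12481; 1488/12481 2572/12481]

x' = [-821/1783, 848/1783]
P' = [4413/12481 1488/12481; 1488/12481 2572/12481]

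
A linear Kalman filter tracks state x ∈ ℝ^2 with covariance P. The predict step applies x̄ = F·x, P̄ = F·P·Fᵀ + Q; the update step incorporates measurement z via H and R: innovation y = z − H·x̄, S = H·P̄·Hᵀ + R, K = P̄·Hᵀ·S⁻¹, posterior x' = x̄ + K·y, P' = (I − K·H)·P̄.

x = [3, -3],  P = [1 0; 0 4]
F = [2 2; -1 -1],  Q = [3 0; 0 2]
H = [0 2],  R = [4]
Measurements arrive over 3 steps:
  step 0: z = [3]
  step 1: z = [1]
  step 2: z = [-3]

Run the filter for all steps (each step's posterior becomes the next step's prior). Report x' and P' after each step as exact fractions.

step 0: x' = [-15/8, 21/16], P' = [21/2 -5/4; -5/4 7/8]
step 1: x' = [-98/95, 48/95], P' = [1137/95 -142/95; -142/95 87/95]
step 2: x' = [72/35, -47/35], P' = [2991/245 -376/245; -376/245 226/245]

step 0: x̄ = F·x = [0, 0]
step 0: P̄ = F·P·Fᵀ + Q = [23 -10; -10 7]
step 0: y = z − H·x̄ = [3]
step 0: S = H·P̄·Hᵀ + R = [32]
step 0: K = P̄·Hᵀ·S⁻¹ = [-5/8; 7/16]
step 0: x' = x̄ + K·y = [-15/8, 21/16]
step 0: P' = (I − K·H)·P̄ = [21/2 -5/4; -5/4 7/8]
step 1: x̄ = F·x = [-9/8, 9/16]
step 1: P̄ = F·P·Fᵀ + Q = [77/2 -71/4; -71/4 87/8]
step 1: y = z − H·x̄ = [-1/8]
step 1: S = H·P̄·Hᵀ + R = [95/2]
step 1: K = P̄·Hᵀ·S⁻¹ = [-71/95; 87/190]
step 1: x' = x̄ + K·y = [-98/95, 48/95]
step 1: P' = (I − K·H)·P̄ = [1137/95 -142/95; -142/95 87/95]
step 2: x̄ = F·x = [-20/19, 10/19]
step 2: P̄ = F·P·Fᵀ + Q = [809/19 -376/19; -376/19 226/19]
step 2: y = z − H·x̄ = [-77/19]
step 2: S = H·P̄·Hᵀ + R = [980/19]
step 2: K = P̄·Hᵀ·S⁻¹ = [-188/245; 113/245]
step 2: x' = x̄ + K·y = [72/35, -47/35]
step 2: P' = (I − K·H)·P̄ = [2991/245 -376/245; -376/245 226/245]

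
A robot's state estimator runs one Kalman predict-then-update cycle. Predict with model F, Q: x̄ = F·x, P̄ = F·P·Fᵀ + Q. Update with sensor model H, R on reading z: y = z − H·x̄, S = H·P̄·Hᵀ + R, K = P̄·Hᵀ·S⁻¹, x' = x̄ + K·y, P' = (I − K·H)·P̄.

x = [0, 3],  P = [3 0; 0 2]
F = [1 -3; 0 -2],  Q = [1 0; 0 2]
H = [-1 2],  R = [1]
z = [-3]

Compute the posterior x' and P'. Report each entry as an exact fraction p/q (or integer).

x' = [-9, -6]
P' = [326/15 164/15; 164/15 86/15]

x̄ = F·x = [-9, -6]
P̄ = F·P·Fᵀ + Q = [22 12; 12 10]
y = z − H·x̄ = [0]
S = H·P̄·Hᵀ + R = [15]
K = P̄·Hᵀ·S⁻¹ = [2/15; 8/15]
x' = x̄ + K·y = [-9, -6]
P' = (I − K·H)·P̄ = [326/15 164/15; 164/15 86/15]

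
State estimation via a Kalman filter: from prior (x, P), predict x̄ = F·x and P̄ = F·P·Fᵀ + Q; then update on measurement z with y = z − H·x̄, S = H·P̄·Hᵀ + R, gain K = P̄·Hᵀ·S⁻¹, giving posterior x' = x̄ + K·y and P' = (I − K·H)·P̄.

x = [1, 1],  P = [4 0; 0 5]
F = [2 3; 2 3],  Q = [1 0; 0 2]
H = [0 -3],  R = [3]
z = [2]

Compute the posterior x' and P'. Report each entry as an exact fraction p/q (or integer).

x' = [-87/190, -121/190]
P' = [617/190 61/190; 61/190 63/190]

x̄ = F·x = [5, 5]
P̄ = F·P·Fᵀ + Q = [62 61; 61 63]
y = z − H·x̄ = [17]
S = H·P̄·Hᵀ + R = [570]
K = P̄·Hᵀ·S⁻¹ = [-61/190; -63/190]
x' = x̄ + K·y = [-87/190, -121/190]
P' = (I − K·H)·P̄ = [617/190 61/190; 61/190 63/190]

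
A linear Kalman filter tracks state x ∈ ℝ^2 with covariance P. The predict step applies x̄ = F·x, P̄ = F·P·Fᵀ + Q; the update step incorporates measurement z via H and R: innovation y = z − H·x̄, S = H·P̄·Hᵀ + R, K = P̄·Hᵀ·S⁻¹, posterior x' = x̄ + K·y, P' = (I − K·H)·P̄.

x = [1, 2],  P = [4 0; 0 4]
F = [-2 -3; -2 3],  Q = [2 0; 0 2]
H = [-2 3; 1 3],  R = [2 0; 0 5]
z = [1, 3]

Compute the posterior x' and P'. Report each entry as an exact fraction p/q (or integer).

x̄ = F·x = [-8, 4]
P̄ = F·P·Fᵀ + Q = [54 -20; -20 54]
y = z − H·x̄ = [-27, -1]
S = H·P̄·Hᵀ + R = [944 438; 438 425]
K = P̄·Hᵀ·S⁻¹ = [-17193/52339 16980/52339; 11827/104678 11393/52339]
x' = x̄ + K·y = [28519/52339, 76597/104678]
P' = (I − K·H)·P̄ = [39762/52339 15046/52339; 15046/52339 13973/52339]

x' = [28519/52339, 76597/104678]
P' = [39762/52339 15046/52339; 15046/52339 13973/52339]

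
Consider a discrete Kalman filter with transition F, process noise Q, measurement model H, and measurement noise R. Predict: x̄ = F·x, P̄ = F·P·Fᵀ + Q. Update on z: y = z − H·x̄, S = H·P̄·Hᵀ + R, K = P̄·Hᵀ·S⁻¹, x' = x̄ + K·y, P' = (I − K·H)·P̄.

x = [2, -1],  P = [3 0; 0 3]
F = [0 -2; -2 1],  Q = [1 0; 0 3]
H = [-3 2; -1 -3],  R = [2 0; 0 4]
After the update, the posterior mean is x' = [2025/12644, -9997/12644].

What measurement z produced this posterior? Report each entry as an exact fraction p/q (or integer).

z = [-2, 2]

x̄ = F·x = [2, -5]
P̄ = F·P·Fᵀ + Q = [13 -6; -6 18]
S = H·P̄·Hᵀ + R = [263 -111; -111 143]
K = P̄·Hᵀ·S⁻¹ = [-3369/12644 -2173/12644; 1197/12644 -3315/12644]
x' − x̄ = [-23263/12644, 53223/12644] = K·y
y = (KᵀK)⁻¹·Kᵀ·(x' − x̄) = [14, -11]
z = y + H·x̄ = [14, -11] + [-16, 13] = [-2, 2]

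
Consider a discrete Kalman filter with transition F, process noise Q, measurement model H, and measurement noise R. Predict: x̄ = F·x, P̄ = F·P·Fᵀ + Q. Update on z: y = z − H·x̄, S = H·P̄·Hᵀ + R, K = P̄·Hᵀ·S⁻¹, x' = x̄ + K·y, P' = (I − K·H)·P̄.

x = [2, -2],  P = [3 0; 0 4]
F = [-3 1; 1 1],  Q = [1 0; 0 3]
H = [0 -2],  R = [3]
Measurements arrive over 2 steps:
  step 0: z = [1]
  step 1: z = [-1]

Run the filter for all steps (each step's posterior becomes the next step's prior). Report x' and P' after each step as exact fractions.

step 0: x̄ = F·x = [-8, 0]
step 0: P̄ = F·P·Fᵀ + Q = [32 -5; -5 10]
step 0: y = z − H·x̄ = [1]
step 0: S = H·P̄·Hᵀ + R = [43]
step 0: K = P̄·Hᵀ·S⁻¹ = [10/43; -20/43]
step 0: x' = x̄ + K·y = [-334/43, -20/43]
step 0: P' = (I − K·H)·P̄ = [1276/43 -15/43; -15/43 30/43]
step 1: x̄ = F·x = [982/43, -354/43]
step 1: P̄ = F·P·Fᵀ + Q = [11647/43 -3768/43; -3768/43 1405/43]
step 1: y = z − H·x̄ = [-751/43]
step 1: S = H·P̄·Hᵀ + R = [5749/43]
step 1: K = P̄·Hᵀ·S⁻¹ = [7536/5749; -2810/5749]
step 1: x' = x̄ + K·y = [-326/5749, 1748/5749]
step 1: P' = (I − K·H)·P̄ = [236449/5749 -11304/5749; -11304/5749 4215/5749]

step 0: x' = [-334/43, -20/43], P' = [1276/43 -15/43; -15/43 30/43]
step 1: x' = [-326/5749, 1748/5749], P' = [236449/5749 -11304/5749; -11304/5749 4215/5749]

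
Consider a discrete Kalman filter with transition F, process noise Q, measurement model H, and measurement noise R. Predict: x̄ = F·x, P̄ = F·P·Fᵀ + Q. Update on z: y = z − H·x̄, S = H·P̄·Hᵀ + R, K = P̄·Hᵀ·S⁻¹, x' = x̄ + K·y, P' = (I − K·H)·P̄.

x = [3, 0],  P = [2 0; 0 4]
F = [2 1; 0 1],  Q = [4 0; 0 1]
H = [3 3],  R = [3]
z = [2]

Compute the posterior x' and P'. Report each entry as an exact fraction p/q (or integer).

x̄ = F·x = [6, 0]
P̄ = F·P·Fᵀ + Q = [16 4; 4 5]
y = z − H·x̄ = [-16]
S = H·P̄·Hᵀ + R = [264]
K = P̄·Hᵀ·S⁻¹ = [5/22; 9/88]
x' = x̄ + K·y = [26/11, -18/11]
P' = (I − K·H)·P̄ = [26/11 -47/22; -47/22 197/88]

x' = [26/11, -18/11]
P' = [26/11 -47/22; -47/22 197/88]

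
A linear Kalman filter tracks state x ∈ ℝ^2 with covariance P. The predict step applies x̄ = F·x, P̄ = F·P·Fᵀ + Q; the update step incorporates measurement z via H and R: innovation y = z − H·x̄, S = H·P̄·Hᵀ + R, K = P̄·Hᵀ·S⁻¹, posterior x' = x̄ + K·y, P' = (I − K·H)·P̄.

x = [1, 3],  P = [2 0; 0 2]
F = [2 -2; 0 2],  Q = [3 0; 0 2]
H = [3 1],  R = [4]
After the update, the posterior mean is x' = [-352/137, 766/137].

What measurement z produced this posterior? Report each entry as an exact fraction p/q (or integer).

x̄ = F·x = [-4, 6]
P̄ = F·P·Fᵀ + Q = [19 -8; -8 10]
S = H·P̄·Hᵀ + R = [137]
K = P̄·Hᵀ·S⁻¹ = [49/137; -14/137]
x' − x̄ = [196/137, -56/137] = K·y
y = (KᵀK)⁻¹·Kᵀ·(x' − x̄) = [4]
z = y + H·x̄ = [4] + [-6] = [-2]

z = [-2]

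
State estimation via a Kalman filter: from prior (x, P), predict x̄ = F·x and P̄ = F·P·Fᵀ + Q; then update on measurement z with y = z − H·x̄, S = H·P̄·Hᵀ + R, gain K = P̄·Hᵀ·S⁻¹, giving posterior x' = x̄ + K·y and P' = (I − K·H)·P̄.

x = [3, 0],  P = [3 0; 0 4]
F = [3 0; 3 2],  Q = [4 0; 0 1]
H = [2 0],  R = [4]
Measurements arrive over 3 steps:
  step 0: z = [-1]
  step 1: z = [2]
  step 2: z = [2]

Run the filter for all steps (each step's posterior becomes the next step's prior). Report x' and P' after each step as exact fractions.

step 0: x' = [-13/64, 63/64], P' = [31/32 27/32; 27/32 679/32]
step 1: x' = [775/878, 2613/878], P' = [407/439 441/439; 441/439 39894/439]
step 2: x' = [13163/11716, 79965/11716], P' = [5419/5858 6309/5858; 6309/5858 2164061/5858]

step 0: x̄ = F·x = [9, 9]
step 0: P̄ = F·P·Fᵀ + Q = [31 27; 27 44]
step 0: y = z − H·x̄ = [-19]
step 0: S = H·P̄·Hᵀ + R = [128]
step 0: K = P̄·Hᵀ·S⁻¹ = [31/64; 27/64]
step 0: x' = x̄ + K·y = [-13/64, 63/64]
step 0: P' = (I − K·H)·P̄ = [31/32 27/32; 27/32 679/32]
step 1: x̄ = F·x = [-39/64, 87/64]
step 1: P̄ = F·P·Fᵀ + Q = [407/32 441/32; 441/32 3351/32]
step 1: y = z − H·x̄ = [103/32]
step 1: S = H·P̄·Hᵀ + R = [439/8]
step 1: K = P̄·Hᵀ·S⁻¹ = [407/878; 441/878]
step 1: x' = x̄ + K·y = [775/878, 2613/878]
step 1: P' = (I − K·H)·P̄ = [407/439 441/439; 441/439 39894/439]
step 2: x̄ = F·x = [2325/878, 7551/878]
step 2: P̄ = F·P·Fᵀ + Q = [5419/439 6309/439; 6309/439 168970/439]
step 2: y = z − H·x̄ = [-1447/439]
step 2: S = H·P̄·Hᵀ + R = [23432/439]
step 2: K = P̄·Hᵀ·S⁻¹ = [5419/11716; 6309/11716]
step 2: x' = x̄ + K·y = [13163/11716, 79965/11716]
step 2: P' = (I − K·H)·P̄ = [5419/5858 6309/5858; 6309/5858 2164061/5858]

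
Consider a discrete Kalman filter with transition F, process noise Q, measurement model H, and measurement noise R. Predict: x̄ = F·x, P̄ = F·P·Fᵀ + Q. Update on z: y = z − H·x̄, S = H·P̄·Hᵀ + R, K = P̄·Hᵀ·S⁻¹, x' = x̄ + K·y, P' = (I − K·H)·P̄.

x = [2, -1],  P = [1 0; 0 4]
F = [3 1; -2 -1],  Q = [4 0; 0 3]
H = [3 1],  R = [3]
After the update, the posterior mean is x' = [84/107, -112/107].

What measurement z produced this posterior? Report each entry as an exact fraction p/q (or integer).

z = [1]

x̄ = F·x = [5, -3]
P̄ = F·P·Fᵀ + Q = [17 -10; -10 11]
S = H·P̄·Hᵀ + R = [107]
K = P̄·Hᵀ·S⁻¹ = [41/107; -19/107]
x' − x̄ = [-451/107, 209/107] = K·y
y = (KᵀK)⁻¹·Kᵀ·(x' − x̄) = [-11]
z = y + H·x̄ = [-11] + [12] = [1]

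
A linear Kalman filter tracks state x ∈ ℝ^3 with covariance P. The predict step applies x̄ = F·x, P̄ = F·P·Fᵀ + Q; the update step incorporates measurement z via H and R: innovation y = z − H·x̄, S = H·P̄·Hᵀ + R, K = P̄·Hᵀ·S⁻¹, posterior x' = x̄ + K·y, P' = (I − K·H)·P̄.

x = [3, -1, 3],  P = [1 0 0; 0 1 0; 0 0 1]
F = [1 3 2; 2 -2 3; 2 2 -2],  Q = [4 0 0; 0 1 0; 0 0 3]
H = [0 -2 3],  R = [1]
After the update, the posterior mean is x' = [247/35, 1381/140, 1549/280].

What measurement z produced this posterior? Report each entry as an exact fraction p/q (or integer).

x̄ = F·x = [6, 17, -2]
P̄ = F·P·Fᵀ + Q = [18 2 4; 2 18 -6; 4 -6 15]
S = H·P̄·Hᵀ + R = [280]
K = P̄·Hᵀ·S⁻¹ = [1/35; -27/140; 57/280]
x' − x̄ = [37/35, -999/140, 2109/280] = K·y
y = (KᵀK)⁻¹·Kᵀ·(x' − x̄) = [37]
z = y + H·x̄ = [37] + [-40] = [-3]

z = [-3]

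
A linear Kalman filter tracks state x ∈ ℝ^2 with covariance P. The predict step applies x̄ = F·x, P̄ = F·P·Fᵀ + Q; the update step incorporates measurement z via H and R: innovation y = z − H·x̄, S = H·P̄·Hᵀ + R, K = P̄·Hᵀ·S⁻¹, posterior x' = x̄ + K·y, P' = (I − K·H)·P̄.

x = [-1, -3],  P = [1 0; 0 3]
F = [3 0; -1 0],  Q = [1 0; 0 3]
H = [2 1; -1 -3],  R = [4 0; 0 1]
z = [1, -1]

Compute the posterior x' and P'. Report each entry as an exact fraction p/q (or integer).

x̄ = F·x = [-3, 1]
P̄ = F·P·Fᵀ + Q = [10 -3; -3 4]
y = z − H·x̄ = [6, -1]
S = H·P̄·Hᵀ + R = [36 -11; -11 29]
K = P̄·Hᵀ·S⁻¹ = [482/923 151/923; -157/923 -346/923]
x' = x̄ + K·y = [-28/923, 327/923]
P' = (I − K·H)·P̄ = [1187/923 -446/923; -446/923 264/923]

x' = [-28/923, 327/923]
P' = [1187/923 -446/923; -446/923 264/923]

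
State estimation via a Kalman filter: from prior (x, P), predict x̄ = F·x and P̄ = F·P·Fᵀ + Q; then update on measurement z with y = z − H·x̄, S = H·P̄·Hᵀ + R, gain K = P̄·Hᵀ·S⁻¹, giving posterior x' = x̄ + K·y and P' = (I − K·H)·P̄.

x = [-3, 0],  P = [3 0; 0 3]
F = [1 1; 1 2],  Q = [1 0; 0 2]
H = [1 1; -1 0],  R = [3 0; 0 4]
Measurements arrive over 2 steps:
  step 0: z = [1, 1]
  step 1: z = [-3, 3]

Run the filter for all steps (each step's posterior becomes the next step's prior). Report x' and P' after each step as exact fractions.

step 0: x̄ = F·x = [-3, -3]
step 0: P̄ = F·P·Fᵀ + Q = [7 9; 9 17]
step 0: y = z − H·x̄ = [7, -2]
step 0: S = H·P̄·Hᵀ + R = [45 -16; -16 11]
step 0: K = P̄·Hᵀ·S⁻¹ = [64/239 -59/239; 142/239 11/239]
step 0: x' = x̄ + K·y = [-151/239, 255/239]
step 0: P' = (I − K·H)·P̄ = [236/239 -44/239; -44/239 470/239]
step 1: x̄ = F·x = [104/239, 359/239]
step 1: P̄ = F·P·Fᵀ + Q = [857/239 1044/239; 1044/239 2418/239]
step 1: y = z − H·x̄ = [-1180/239, 821/239]
step 1: S = H·P̄·Hᵀ + R = [6080/239 -1901/239; -1901/239 1813/239]
step 1: K = P̄·Hᵀ·S⁻¹ = [7604/31001 -6681/31001; 17958/31001 978/31001]
step 1: x' = x̄ + K·y = [-47003/31001, -38737/31001]
step 1: P' = (I − K·H)·P̄ = [26724/31001 -3912/31001; -3912/31001 57786/31001]

step 0: x' = [-151/239, 255/239], P' = [236/239 -44/239; -44/239 470/239]
step 1: x' = [-47003/31001, -38737/31001], P' = [26724/31001 -3912/31001; -3912/31001 57786/31001]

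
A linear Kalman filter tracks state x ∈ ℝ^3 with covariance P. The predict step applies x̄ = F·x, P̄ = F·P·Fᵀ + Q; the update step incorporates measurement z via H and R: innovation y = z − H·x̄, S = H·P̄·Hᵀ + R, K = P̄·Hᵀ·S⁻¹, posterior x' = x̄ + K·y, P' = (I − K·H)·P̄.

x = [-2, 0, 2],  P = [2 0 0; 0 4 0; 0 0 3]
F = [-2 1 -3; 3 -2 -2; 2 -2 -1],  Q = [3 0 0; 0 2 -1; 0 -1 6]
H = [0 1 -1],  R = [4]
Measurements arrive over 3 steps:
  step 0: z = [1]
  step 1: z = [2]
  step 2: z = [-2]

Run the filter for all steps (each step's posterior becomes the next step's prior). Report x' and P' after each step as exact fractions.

step 0: x' = [-13/19, -115/19, -6], P' = [773/19 -113/19 -7; -113/19 687/19 33; -7 33 33]
step 1: x' = [317/23, 1117/92, 921/92], P' = [115277/483 1144/23 24296/483; 1144/23 14317/92 13217/92; 24296/483 13217/92 261881/1932]
step 2: x' = [-2540250/61741, -1330399/61741, -1211873/61741], P' = [317719625/185223 80318578/185223 80872202/185223; 80318578/185223 51734815/185223 49348303/185223; 80872202/185223 49348303/185223 47692379/185223]

step 0: x̄ = F·x = [-2, -10, -6]
step 0: P̄ = F·P·Fᵀ + Q = [42 -2 -7; -2 48 33; -7 33 33]
step 0: y = z − H·x̄ = [5]
step 0: S = H·P̄·Hᵀ + R = [19]
step 0: K = P̄·Hᵀ·S⁻¹ = [5/19; 15/19; 0]
step 0: x' = x̄ + K·y = [-13/19, -115/19, -6]
step 0: P' = (I − K·H)·P̄ = [773/19 -113/19 -7; -113/19 687/19 33; -7 33 33]
step 1: x̄ = F·x = [253/19, 419/19, 318/19]
step 1: P̄ = F·P·Fᵀ + Q = [4573/19 132/19 404/19; 132/19 20219/19 14444/19; 404/19 14444/19 10525/19]
step 1: y = z − H·x̄ = [-63/19]
step 1: S = H·P̄·Hᵀ + R = [1932/19]
step 1: K = P̄·Hᵀ·S⁻¹ = [-68/483; 275/92; 3919/1932]
step 1: x' = x̄ + K·y = [317/23, 1117/92, 921/92]
step 1: P' = (I − K·H)·P̄ = [115277/483 1144/23 24296/483; 1144/23 14317/92 13217/92; 24296/483 13217/92 261881/1932]
step 2: x̄ = F·x = [-2091/46, -68/23, -619/92]
step 2: P̄ = F·P·Fᵀ + Q = [906074/483 -124924/483 -42239/966; -124924/483 1576271/483 1128800/483; -42239/966 1128800/483 3273257/1932]
step 2: y = z − H·x̄ = [-531/92]
step 2: S = H·P̄·Hᵀ + R = [185223/644]
step 2: K = P̄·Hᵀ·S⁻¹ = [-138406/185223; 198876/61741; 413981/185223]
step 2: x' = x̄ + K·y = [-2540250/61741, -1330399/61741, -1211873/61741]
step 2: P' = (I − K·H)·P̄ = [317719625/185223 80318578/185223 80872202/185223; 80318578/185223 51734815/185223 49348303/185223; 80872202/185223 49348303/185223 47692379/185223]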